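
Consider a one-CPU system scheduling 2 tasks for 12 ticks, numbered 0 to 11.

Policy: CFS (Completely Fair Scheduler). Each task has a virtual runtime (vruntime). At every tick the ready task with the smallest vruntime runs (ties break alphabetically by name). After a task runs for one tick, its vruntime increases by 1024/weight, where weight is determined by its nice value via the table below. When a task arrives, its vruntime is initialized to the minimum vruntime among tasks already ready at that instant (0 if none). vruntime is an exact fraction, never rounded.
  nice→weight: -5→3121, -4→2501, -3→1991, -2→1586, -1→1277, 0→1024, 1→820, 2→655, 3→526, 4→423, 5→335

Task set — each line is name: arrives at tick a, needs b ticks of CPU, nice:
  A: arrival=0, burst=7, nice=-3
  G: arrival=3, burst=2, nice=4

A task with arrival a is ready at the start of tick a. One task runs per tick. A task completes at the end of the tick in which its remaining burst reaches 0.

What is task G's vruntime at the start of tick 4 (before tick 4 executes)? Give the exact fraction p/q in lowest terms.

vruntime(G, start of tick 4) = 3072/1991

t=0: vr[A=0] → run A
t=1: vr[A=1024/1991] → run A
t=2: vr[A=2048/1991] → run A
t=3: vr[A=3072/1991 G=3072/1991] → run A
t=4: vr[A=4096/1991 G=3072/1991] → run G
t=5: vr[A=4096/1991 G=3338240/842193] → run A
t=6: vr[A=5120/1991 G=3338240/842193] → run A
t=7: vr[A=6144/1991 G=3338240/842193] → run A
t=8: vr[G=3338240/842193] → run G
t=9: (idle)
t=10: (idle)
t=11: (idle)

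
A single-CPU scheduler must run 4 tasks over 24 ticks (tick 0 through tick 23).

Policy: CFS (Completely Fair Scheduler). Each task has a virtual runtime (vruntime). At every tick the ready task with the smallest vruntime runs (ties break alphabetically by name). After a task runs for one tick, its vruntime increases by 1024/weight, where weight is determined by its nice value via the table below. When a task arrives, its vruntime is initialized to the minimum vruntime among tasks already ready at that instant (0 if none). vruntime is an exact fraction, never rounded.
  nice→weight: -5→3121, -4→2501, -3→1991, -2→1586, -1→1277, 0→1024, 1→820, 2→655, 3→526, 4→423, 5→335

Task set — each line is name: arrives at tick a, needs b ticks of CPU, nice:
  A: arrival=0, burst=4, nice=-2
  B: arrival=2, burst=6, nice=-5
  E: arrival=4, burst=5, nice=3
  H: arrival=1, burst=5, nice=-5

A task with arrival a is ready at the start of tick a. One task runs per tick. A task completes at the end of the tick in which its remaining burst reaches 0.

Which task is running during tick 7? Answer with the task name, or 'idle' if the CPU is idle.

running at tick 7 = A

t=0: vr[A=0] → run A
t=1: vr[A=512/793 H=512/793] → run A
t=2: vr[A=1024/793 B=512/793 H=512/793] → run B
t=3: vr[A=1024/793 B=2409984/2474953 H=512/793] → run H
t=4: vr[A=1024/793 B=2409984/2474953 E=2409984/2474953 H=2409984/2474953] → run B
t=5: vr[A=1024/793 B=3222016/2474953 E=2409984/2474953 H=2409984/2474953] → run E
t=6: vr[A=1024/793 B=3222016/2474953 E=1901001728/650912639 H=2409984/2474953] → run H
t=7: vr[A=1024/793 B=3222016/2474953 E=1901001728/650912639 H=3222016/2474953] → run A
t=8: vr[A=1536/793 B=3222016/2474953 E=1901001728/650912639 H=3222016/2474953] → run B
t=9: vr[A=1536/793 B=4034048/2474953 E=1901001728/650912639 H=3222016/2474953] → run H
t=10: vr[A=1536/793 B=4034048/2474953 E=1901001728/650912639 H=4034048/2474953] → run B
t=11: vr[A=1536/793 B=4846080/2474953 E=1901001728/650912639 H=4034048/2474953] → run H
t=12: vr[A=1536/793 B=4846080/2474953 E=1901001728/650912639 H=4846080/2474953] → run A
t=13: vr[B=4846080/2474953 E=1901001728/650912639 H=4846080/2474953] → run B
t=14: vr[B=5658112/2474953 E=1901001728/650912639 H=4846080/2474953] → run H
t=15: vr[B=5658112/2474953 E=1901001728/650912639] → run B
t=16: vr[E=1901001728/650912639] → run E
t=17: vr[E=3168177664/650912639] → run E
t=18: vr[E=4435353600/650912639] → run E
t=19: vr[E=5702529536/650912639] → run E
t=20: (idle)
t=21: (idle)
t=22: (idle)
t=23: (idle)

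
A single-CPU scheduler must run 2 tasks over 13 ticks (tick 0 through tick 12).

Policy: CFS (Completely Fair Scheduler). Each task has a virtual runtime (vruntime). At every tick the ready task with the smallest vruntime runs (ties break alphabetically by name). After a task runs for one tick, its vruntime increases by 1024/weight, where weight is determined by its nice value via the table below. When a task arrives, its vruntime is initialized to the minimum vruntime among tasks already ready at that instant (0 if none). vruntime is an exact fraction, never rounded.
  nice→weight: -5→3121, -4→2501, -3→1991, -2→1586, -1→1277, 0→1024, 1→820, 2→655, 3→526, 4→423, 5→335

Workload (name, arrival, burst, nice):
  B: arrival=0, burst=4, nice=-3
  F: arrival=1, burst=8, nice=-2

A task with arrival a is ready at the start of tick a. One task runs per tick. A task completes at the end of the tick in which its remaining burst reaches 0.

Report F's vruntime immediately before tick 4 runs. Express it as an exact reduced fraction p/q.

t=0: vr[B=0] → run B
t=1: vr[B=1024/1991 F=1024/1991] → run B
t=2: vr[B=2048/1991 F=1024/1991] → run F
t=3: vr[B=2048/1991 F=1831424/1578863] → run B
t=4: vr[B=3072/1991 F=1831424/1578863] → run F
t=5: vr[B=3072/1991 F=2850816/1578863] → run B
t=6: vr[F=2850816/1578863] → run F
t=7: vr[F=3870208/1578863] → run F
t=8: vr[F=4889600/1578863] → run F
t=9: vr[F=5908992/1578863] → run F
t=10: vr[F=6928384/1578863] → run F
t=11: vr[F=7947776/1578863] → run F
t=12: (idle)

vruntime(F, start of tick 4) = 1831424/1578863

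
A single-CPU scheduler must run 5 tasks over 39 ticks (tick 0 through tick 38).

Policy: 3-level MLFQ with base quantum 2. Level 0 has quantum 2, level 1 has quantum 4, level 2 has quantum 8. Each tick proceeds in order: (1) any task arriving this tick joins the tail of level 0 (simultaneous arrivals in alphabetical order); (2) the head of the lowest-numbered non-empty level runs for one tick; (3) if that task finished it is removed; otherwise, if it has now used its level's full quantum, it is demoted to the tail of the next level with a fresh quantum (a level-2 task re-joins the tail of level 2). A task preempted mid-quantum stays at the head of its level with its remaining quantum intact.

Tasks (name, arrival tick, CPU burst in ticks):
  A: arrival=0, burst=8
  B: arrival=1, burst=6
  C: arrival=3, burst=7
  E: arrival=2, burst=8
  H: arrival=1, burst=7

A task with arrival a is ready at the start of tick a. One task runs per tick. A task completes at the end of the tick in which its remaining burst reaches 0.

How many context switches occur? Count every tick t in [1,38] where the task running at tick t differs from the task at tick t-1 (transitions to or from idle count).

t=0: L0/L1/L2 = A/-/- → run A
t=1: L0/L1/L2 = ABH/-/- → run A
t=2: L0/L1/L2 = BHE/A/- → run B
t=3: L0/L1/L2 = BHEC/A/- → run B
t=4: L0/L1/L2 = HEC/AB/- → run H
t=5: L0/L1/L2 = HEC/AB/- → run H
t=6: L0/L1/L2 = EC/ABH/- → run E
t=7: L0/L1/L2 = EC/ABH/- → run E
t=8: L0/L1/L2 = C/ABHE/- → run C
t=9: L0/L1/L2 = C/ABHE/- → run C
t=10: L0/L1/L2 = -/ABHEC/- → run A
t=11: L0/L1/L2 = -/ABHEC/- → run A
t=12: L0/L1/L2 = -/ABHEC/- → run A
t=13: L0/L1/L2 = -/ABHEC/- → run A
t=14: L0/L1/L2 = -/BHEC/A → run B
t=15: L0/L1/L2 = -/BHEC/A → run B
t=16: L0/L1/L2 = -/BHEC/A → run B
t=17: L0/L1/L2 = -/BHEC/A → run B
t=18: L0/L1/L2 = -/HEC/A → run H
t=19: L0/L1/L2 = -/HEC/A → run H
t=20: L0/L1/L2 = -/HEC/A → run H
t=21: L0/L1/L2 = -/HEC/A → run H
t=22: L0/L1/L2 = -/EC/AH → run E
t=23: L0/L1/L2 = -/EC/AH → run E
t=24: L0/L1/L2 = -/EC/AH → run E
t=25: L0/L1/L2 = -/EC/AH → run E
t=26: L0/L1/L2 = -/C/AHE → run C
t=27: L0/L1/L2 = -/C/AHE → run C
t=28: L0/L1/L2 = -/C/AHE → run C
t=29: L0/L1/L2 = -/C/AHE → run C
t=30: L0/L1/L2 = -/-/AHEC → run A
t=31: L0/L1/L2 = -/-/AHEC → run A
t=32: L0/L1/L2 = -/-/HEC → run H
t=33: L0/L1/L2 = -/-/EC → run E
t=34: L0/L1/L2 = -/-/EC → run E
t=35: L0/L1/L2 = -/-/C → run C
t=36: (idle)
t=37: (idle)
t=38: (idle)

context switches = 14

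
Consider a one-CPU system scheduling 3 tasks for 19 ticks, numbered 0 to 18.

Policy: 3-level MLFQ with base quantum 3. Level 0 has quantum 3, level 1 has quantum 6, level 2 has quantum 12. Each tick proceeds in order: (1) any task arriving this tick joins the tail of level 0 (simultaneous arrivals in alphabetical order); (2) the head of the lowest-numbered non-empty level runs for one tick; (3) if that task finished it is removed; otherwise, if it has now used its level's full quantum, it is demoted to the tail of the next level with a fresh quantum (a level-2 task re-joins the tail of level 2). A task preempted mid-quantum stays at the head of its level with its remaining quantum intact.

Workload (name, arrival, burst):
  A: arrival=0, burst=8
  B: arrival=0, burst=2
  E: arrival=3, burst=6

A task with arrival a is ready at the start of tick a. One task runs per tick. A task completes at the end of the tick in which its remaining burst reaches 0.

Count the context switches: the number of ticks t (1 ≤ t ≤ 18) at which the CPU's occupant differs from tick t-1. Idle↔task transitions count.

context switches = 5

t=0: L0/L1/L2 = AB/-/- → run A
t=1: L0/L1/L2 = AB/-/- → run A
t=2: L0/L1/L2 = AB/-/- → run A
t=3: L0/L1/L2 = BE/A/- → run B
t=4: L0/L1/L2 = BE/A/- → run B
t=5: L0/L1/L2 = E/A/- → run E
t=6: L0/L1/L2 = E/A/- → run E
t=7: L0/L1/L2 = E/A/- → run E
t=8: L0/L1/L2 = -/AE/- → run A
t=9: L0/L1/L2 = -/AE/- → run A
t=10: L0/L1/L2 = -/AE/- → run A
t=11: L0/L1/L2 = -/AE/- → run A
t=12: L0/L1/L2 = -/AE/- → run A
t=13: L0/L1/L2 = -/E/- → run E
t=14: L0/L1/L2 = -/E/- → run E
t=15: L0/L1/L2 = -/E/- → run E
t=16: (idle)
t=17: (idle)
t=18: (idle)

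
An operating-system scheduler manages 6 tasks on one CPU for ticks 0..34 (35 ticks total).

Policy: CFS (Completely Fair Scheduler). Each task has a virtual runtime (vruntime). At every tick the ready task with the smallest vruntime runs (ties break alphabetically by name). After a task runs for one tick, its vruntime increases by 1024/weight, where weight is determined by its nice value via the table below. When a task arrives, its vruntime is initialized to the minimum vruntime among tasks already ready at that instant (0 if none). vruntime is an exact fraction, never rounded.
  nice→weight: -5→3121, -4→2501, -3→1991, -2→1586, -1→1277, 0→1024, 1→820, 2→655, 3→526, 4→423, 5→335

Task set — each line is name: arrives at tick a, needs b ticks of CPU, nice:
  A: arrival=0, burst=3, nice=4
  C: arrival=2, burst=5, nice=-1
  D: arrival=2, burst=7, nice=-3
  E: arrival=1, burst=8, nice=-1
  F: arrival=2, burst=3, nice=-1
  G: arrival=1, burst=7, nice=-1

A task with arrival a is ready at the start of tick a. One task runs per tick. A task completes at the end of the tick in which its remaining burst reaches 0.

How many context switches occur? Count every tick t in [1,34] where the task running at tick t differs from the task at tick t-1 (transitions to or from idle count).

t=0: vr[A=0] → run A
t=1: vr[A=1024/423 E=1024/423 G=1024/423] → run A
t=2: vr[A=2048/423 C=1024/423 D=1024/423 E=1024/423 F=1024/423 G=1024/423] → run C
t=3: vr[A=2048/423 C=1740800/540171 D=1024/423 E=1024/423 F=1024/423 G=1024/423] → run D
t=4: vr[A=2048/423 C=1740800/540171 D=2471936/842193 E=1024/423 F=1024/423 G=1024/423] → run E
t=5: vr[A=2048/423 C=1740800/540171 D=2471936/842193 E=1740800/540171 F=1024/423 G=1024/423] → run F
t=6: vr[A=2048/423 C=1740800/540171 D=2471936/842193 E=1740800/540171 F=1740800/540171 G=1024/423] → run G
t=7: vr[A=2048/423 C=1740800/540171 D=2471936/842193 E=1740800/540171 F=1740800/540171 G=1740800/540171] → run D
t=8: vr[A=2048/423 C=1740800/540171 D=2905088/842193 E=1740800/540171 F=1740800/540171 G=1740800/540171] → run C
t=9: vr[A=2048/423 C=2173952/540171 D=2905088/842193 E=1740800/540171 F=1740800/540171 G=1740800/540171] → run E
t=10: vr[A=2048/423 C=2173952/540171 D=2905088/842193 E=2173952/540171 F=1740800/540171 G=1740800/540171] → run F
t=11: vr[A=2048/423 C=2173952/540171 D=2905088/842193 E=2173952/540171 F=2173952/540171 G=1740800/540171] → run G
t=12: vr[A=2048/423 C=2173952/540171 D=2905088/842193 E=2173952/540171 F=2173952/540171 G=2173952/540171] → run D
t=13: vr[A=2048/423 C=2173952/540171 D=3338240/842193 E=2173952/540171 F=2173952/540171 G=2173952/540171] → run D
t=14: vr[A=2048/423 C=2173952/540171 D=3771392/842193 E=2173952/540171 F=2173952/540171 G=2173952/540171] → run C
t=15: vr[A=2048/423 C=2607104/540171 D=3771392/842193 E=2173952/540171 F=2173952/540171 G=2173952/540171] → run E
t=16: vr[A=2048/423 C=2607104/540171 D=3771392/842193 E=2607104/540171 F=2173952/540171 G=2173952/540171] → run F
t=17: vr[A=2048/423 C=2607104/540171 D=3771392/842193 E=2607104/540171 G=2173952/540171] → run G
t=18: vr[A=2048/423 C=2607104/540171 D=3771392/842193 E=2607104/540171 G=2607104/540171] → run D
t=19: vr[A=2048/423 C=2607104/540171 D=4204544/842193 E=2607104/540171 G=2607104/540171] → run C
t=20: vr[A=2048/423 C=3040256/540171 D=4204544/842193 E=2607104/540171 G=2607104/540171] → run E
t=21: vr[A=2048/423 C=3040256/540171 D=4204544/842193 E=3040256/540171 G=2607104/540171] → run G
t=22: vr[A=2048/423 C=3040256/540171 D=4204544/842193 E=3040256/540171 G=3040256/540171] → run A
t=23: vr[C=3040256/540171 D=4204544/842193 E=3040256/540171 G=3040256/540171] → run D
t=24: vr[C=3040256/540171 D=4637696/842193 E=3040256/540171 G=3040256/540171] → run D
t=25: vr[C=3040256/540171 E=3040256/540171 G=3040256/540171] → run C
t=26: vr[E=3040256/540171 G=3040256/540171] → run E
t=27: vr[E=3473408/540171 G=3040256/540171] → run G
t=28: vr[E=3473408/540171 G=3473408/540171] → run E
t=29: vr[E=3906560/540171 G=3473408/540171] → run G
t=30: vr[E=3906560/540171 G=3906560/540171] → run E
t=31: vr[E=4339712/540171 G=3906560/540171] → run G
t=32: vr[E=4339712/540171] → run E
t=33: (idle)
t=34: (idle)

context switches = 30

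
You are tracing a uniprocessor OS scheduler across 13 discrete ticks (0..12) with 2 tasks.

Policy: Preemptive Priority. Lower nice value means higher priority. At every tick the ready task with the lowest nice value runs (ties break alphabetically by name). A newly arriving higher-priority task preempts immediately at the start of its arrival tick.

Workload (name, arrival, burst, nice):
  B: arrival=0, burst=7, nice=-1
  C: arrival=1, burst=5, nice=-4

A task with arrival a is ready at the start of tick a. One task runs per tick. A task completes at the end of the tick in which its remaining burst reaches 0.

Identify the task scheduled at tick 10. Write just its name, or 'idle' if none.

running at tick 10 = B

t=0: ready={B} → run B
t=1: ready={B,C} → run C
t=2: ready={B,C} → run C
t=3: ready={B,C} → run C
t=4: ready={B,C} → run C
t=5: ready={B,C} → run C
t=6: ready={B} → run B
t=7: ready={B} → run B
t=8: ready={B} → run B
t=9: ready={B} → run B
t=10: ready={B} → run B
t=11: ready={B} → run B
t=12: (idle)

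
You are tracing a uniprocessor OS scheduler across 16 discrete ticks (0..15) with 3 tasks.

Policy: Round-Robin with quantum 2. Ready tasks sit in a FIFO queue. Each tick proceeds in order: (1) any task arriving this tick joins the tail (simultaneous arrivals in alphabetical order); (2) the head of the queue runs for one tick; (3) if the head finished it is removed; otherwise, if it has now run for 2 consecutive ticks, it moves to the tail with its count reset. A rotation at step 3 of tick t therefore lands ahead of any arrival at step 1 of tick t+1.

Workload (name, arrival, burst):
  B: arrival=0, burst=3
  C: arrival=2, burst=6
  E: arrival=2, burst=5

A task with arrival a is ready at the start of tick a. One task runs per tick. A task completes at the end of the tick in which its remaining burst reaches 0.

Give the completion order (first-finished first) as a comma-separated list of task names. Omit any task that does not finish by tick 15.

t=0: queue=[B] q_used=0 → run B
t=1: queue=[B] q_used=1 → run B
t=2: queue=[B,C,E] q_used=0 → run B
t=3: queue=[C,E] q_used=0 → run C
t=4: queue=[C,E] q_used=1 → run C
t=5: queue=[E,C] q_used=0 → run E
t=6: queue=[E,C] q_used=1 → run E
t=7: queue=[C,E] q_used=0 → run C
t=8: queue=[C,E] q_used=1 → run C
t=9: queue=[E,C] q_used=0 → run E
t=10: queue=[E,C] q_used=1 → run E
t=11: queue=[C,E] q_used=0 → run C
t=12: queue=[C,E] q_used=1 → run C
t=13: queue=[E] q_used=0 → run E
t=14: (idle)
t=15: (idle)

completion order = B, C, E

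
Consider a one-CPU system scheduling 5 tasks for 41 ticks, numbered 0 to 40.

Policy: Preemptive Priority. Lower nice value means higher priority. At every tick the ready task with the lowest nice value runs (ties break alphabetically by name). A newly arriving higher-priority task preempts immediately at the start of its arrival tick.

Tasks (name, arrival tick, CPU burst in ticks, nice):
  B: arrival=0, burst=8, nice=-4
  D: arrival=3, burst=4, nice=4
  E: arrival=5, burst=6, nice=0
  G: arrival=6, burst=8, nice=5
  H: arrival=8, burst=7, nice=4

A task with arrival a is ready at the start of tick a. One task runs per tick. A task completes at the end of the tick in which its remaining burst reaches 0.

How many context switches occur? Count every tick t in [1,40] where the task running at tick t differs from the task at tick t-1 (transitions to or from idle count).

context switches = 5

t=0: ready={B} → run B
t=1: ready={B} → run B
t=2: ready={B} → run B
t=3: ready={B,D} → run B
t=4: ready={B,D} → run B
t=5: ready={B,D,E} → run B
t=6: ready={B,D,E,G} → run B
t=7: ready={B,D,E,G} → run B
t=8: ready={D,E,G,H} → run E
t=9: ready={D,E,G,H} → run E
t=10: ready={D,E,G,H} → run E
t=11: ready={D,E,G,H} → run E
t=12: ready={D,E,G,H} → run E
t=13: ready={D,E,G,H} → run E
t=14: ready={D,G,H} → run D
t=15: ready={D,G,H} → run D
t=16: ready={D,G,H} → run D
t=17: ready={D,G,H} → run D
t=18: ready={G,H} → run H
t=19: ready={G,H} → run H
t=20: ready={G,H} → run H
t=21: ready={G,H} → run H
t=22: ready={G,H} → run H
t=23: ready={G,H} → run H
t=24: ready={G,H} → run H
t=25: ready={G} → run G
t=26: ready={G} → run G
t=27: ready={G} → run G
t=28: ready={G} → run G
t=29: ready={G} → run G
t=30: ready={G} → run G
t=31: ready={G} → run G
t=32: ready={G} → run G
t=33: (idle)
t=34: (idle)
t=35: (idle)
t=36: (idle)
t=37: (idle)
t=38: (idle)
t=39: (idle)
t=40: (idle)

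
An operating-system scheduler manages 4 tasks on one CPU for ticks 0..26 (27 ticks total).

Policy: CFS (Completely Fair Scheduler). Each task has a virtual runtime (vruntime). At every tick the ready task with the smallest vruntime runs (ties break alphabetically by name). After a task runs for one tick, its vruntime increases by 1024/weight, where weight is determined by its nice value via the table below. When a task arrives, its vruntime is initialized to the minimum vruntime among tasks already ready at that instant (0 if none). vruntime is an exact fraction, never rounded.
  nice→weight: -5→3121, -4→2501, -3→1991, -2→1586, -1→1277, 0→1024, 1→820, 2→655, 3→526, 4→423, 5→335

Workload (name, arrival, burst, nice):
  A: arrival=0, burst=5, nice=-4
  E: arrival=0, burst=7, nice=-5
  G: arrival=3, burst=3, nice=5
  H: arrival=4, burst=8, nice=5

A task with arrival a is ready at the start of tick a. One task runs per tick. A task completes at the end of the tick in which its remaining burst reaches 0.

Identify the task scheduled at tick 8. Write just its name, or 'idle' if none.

t=0: vr[A=0 E=0] → run A
t=1: vr[A=1024/2501 E=0] → run E
t=2: vr[A=1024/2501 E=1024/3121] → run E
t=3: vr[A=1024/2501 E=2048/3121 G=1024/2501] → run A
t=4: vr[A=2048/2501 E=2048/3121 G=1024/2501 H=1024/2501] → run G
t=5: vr[A=2048/2501 E=2048/3121 G=2904064/837835 H=1024/2501] → run H
t=6: vr[A=2048/2501 E=2048/3121 G=2904064/837835 H=2904064/837835] → run E
t=7: vr[A=2048/2501 E=3072/3121 G=2904064/837835 H=2904064/837835] → run A
t=8: vr[A=3072/2501 E=3072/3121 G=2904064/837835 H=2904064/837835] → run E
t=9: vr[A=3072/2501 E=4096/3121 G=2904064/837835 H=2904064/837835] → run A
t=10: vr[A=4096/2501 E=4096/3121 G=2904064/837835 H=2904064/837835] → run E
t=11: vr[A=4096/2501 E=5120/3121 G=2904064/837835 H=2904064/837835] → run A
t=12: vr[E=5120/3121 G=2904064/837835 H=2904064/837835] → run E
t=13: vr[E=6144/3121 G=2904064/837835 H=2904064/837835] → run E
t=14: vr[G=2904064/837835 H=2904064/837835] → run G
t=15: vr[G=5465088/837835 H=2904064/837835] → run H
t=16: vr[G=5465088/837835 H=5465088/837835] → run G
t=17: vr[H=5465088/837835] → run H
t=18: vr[H=8026112/837835] → run H
t=19: vr[H=10587136/837835] → run H
t=20: vr[H=2629632/167567] → run H
t=21: vr[H=15709184/837835] → run H
t=22: vr[H=18270208/837835] → run H
t=23: (idle)
t=24: (idle)
t=25: (idle)
t=26: (idle)

running at tick 8 = E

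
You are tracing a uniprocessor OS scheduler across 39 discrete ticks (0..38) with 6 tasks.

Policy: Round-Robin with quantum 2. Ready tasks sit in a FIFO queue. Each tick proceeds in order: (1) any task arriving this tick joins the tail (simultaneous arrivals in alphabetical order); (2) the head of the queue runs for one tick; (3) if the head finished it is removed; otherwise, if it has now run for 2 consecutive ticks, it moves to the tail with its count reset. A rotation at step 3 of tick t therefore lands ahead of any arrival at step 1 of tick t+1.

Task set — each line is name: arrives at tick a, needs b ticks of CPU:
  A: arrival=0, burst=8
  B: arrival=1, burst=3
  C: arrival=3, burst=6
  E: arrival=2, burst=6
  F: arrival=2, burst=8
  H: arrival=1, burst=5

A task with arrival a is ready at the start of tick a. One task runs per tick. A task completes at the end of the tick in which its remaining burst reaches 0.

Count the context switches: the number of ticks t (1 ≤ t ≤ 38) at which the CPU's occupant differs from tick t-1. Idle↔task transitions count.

t=0: queue=[A] q_used=0 → run A
t=1: queue=[A,B,H] q_used=1 → run A
t=2: queue=[B,H,A,E,F] q_used=0 → run B
t=3: queue=[B,H,A,E,F,C] q_used=1 → run B
t=4: queue=[H,A,E,F,C,B] q_used=0 → run H
t=5: queue=[H,A,E,F,C,B] q_used=1 → run H
t=6: queue=[A,E,F,C,B,H] q_used=0 → run A
t=7: queue=[A,E,F,C,B,H] q_used=1 → run A
t=8: queue=[E,F,C,B,H,A] q_used=0 → run E
t=9: queue=[E,F,C,B,H,A] q_used=1 → run E
t=10: queue=[F,C,B,H,A,E] q_used=0 → run F
t=11: queue=[F,C,B,H,A,E] q_used=1 → run F
t=12: queue=[C,B,H,A,E,F] q_used=0 → run C
t=13: queue=[C,B,H,A,E,F] q_used=1 → run C
t=14: queue=[B,H,A,E,F,C] q_used=0 → run B
t=15: queue=[H,A,E,F,C] q_used=0 → run H
t=16: queue=[H,A,E,F,C] q_used=1 → run H
t=17: queue=[A,E,F,C,H] q_used=0 → run A
t=18: queue=[A,E,F,C,H] q_used=1 → run A
t=19: queue=[E,F,C,H,A] q_used=0 → run E
t=20: queue=[E,F,C,H,A] q_used=1 → run E
t=21: queue=[F,C,H,A,E] q_used=0 → run F
t=22: queue=[F,C,H,A,E] q_used=1 → run F
t=23: queue=[C,H,A,E,F] q_used=0 → run C
t=24: queue=[C,H,A,E,F] q_used=1 → run C
t=25: queue=[H,A,E,F,C] q_used=0 → run H
t=26: queue=[A,E,F,C] q_used=0 → run A
t=27: queue=[A,E,F,C] q_used=1 → run A
t=28: queue=[E,F,C] q_used=0 → run E
t=29: queue=[E,F,C] q_used=1 → run E
t=30: queue=[F,C] q_used=0 → run F
t=31: queue=[F,C] q_used=1 → run F
t=32: queue=[C,F] q_used=0 → run C
t=33: queue=[C,F] q_used=1 → run C
t=34: queue=[F] q_used=0 → run F
t=35: queue=[F] q_used=1 → run F
t=36: (idle)
t=37: (idle)
t=38: (idle)

context switches = 19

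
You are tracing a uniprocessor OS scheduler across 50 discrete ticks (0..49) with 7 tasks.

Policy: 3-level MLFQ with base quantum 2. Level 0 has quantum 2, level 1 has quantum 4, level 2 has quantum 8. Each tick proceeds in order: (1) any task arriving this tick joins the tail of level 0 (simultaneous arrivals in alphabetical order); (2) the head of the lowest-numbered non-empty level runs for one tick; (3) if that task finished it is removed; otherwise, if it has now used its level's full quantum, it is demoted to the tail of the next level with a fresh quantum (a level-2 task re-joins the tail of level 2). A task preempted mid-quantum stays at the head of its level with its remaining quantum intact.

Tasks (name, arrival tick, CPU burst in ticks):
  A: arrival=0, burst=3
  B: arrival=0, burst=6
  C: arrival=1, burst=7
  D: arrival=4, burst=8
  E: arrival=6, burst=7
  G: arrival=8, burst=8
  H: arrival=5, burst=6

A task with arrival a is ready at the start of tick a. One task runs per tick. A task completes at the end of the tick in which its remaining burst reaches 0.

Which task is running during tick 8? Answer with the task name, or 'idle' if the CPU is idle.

running at tick 8 = H

t=0: L0/L1/L2 = AB/-/- → run A
t=1: L0/L1/L2 = ABC/-/- → run A
t=2: L0/L1/L2 = BC/A/- → run B
t=3: L0/L1/L2 = BC/A/- → run B
t=4: L0/L1/L2 = CD/AB/- → run C
t=5: L0/L1/L2 = CDH/AB/- → run C
t=6: L0/L1/L2 = DHE/ABC/- → run D
t=7: L0/L1/L2 = DHE/ABC/- → run D
t=8: L0/L1/L2 = HEG/ABCD/- → run H
t=9: L0/L1/L2 = HEG/ABCD/- → run H
t=10: L0/L1/L2 = EG/ABCDH/- → run E
t=11: L0/L1/L2 = EG/ABCDH/- → run E
t=12: L0/L1/L2 = G/ABCDHE/- → run G
t=13: L0/L1/L2 = G/ABCDHE/- → run G
t=14: L0/L1/L2 = -/ABCDHEG/- → run A
t=15: L0/L1/L2 = -/BCDHEG/- → run B
t=16: L0/L1/L2 = -/BCDHEG/- → run B
t=17: L0/L1/L2 = -/BCDHEG/- → run B
t=18: L0/L1/L2 = -/BCDHEG/- → run B
t=19: L0/L1/L2 = -/CDHEG/- → run C
t=20: L0/L1/L2 = -/CDHEG/- → run C
t=21: L0/L1/L2 = -/CDHEG/- → run C
t=22: L0/L1/L2 = -/CDHEG/- → run C
t=23: L0/L1/L2 = -/DHEG/C → run D
t=24: L0/L1/L2 = -/DHEG/C → run D
t=25: L0/L1/L2 = -/DHEG/C → run D
t=26: L0/L1/L2 = -/DHEG/C → run D
t=27: L0/L1/L2 = -/HEG/CD → run H
t=28: L0/L1/L2 = -/HEG/CD → run H
t=29: L0/L1/L2 = -/HEG/CD → run H
t=30: L0/L1/L2 = -/HEG/CD → run H
t=31: L0/L1/L2 = -/EG/CD → run E
t=32: L0/L1/L2 = -/EG/CD → run E
t=33: L0/L1/L2 = -/EG/CD → run E
t=34: L0/L1/L2 = -/EG/CD → run E
t=35: L0/L1/L2 = -/G/CDE → run G
t=36: L0/L1/L2 = -/G/CDE → run G
t=37: L0/L1/L2 = -/G/CDE → run G
t=38: L0/L1/L2 = -/G/CDE → run G
t=39: L0/L1/L2 = -/-/CDEG → run C
t=40: L0/L1/L2 = -/-/DEG → run D
t=41: L0/L1/L2 = -/-/DEG → run D
t=42: L0/L1/L2 = -/-/EG → run E
t=43: L0/L1/L2 = -/-/G → run G
t=44: L0/L1/L2 = -/-/G → run G
t=45: (idle)
t=46: (idle)
t=47: (idle)
t=48: (idle)
t=49: (idle)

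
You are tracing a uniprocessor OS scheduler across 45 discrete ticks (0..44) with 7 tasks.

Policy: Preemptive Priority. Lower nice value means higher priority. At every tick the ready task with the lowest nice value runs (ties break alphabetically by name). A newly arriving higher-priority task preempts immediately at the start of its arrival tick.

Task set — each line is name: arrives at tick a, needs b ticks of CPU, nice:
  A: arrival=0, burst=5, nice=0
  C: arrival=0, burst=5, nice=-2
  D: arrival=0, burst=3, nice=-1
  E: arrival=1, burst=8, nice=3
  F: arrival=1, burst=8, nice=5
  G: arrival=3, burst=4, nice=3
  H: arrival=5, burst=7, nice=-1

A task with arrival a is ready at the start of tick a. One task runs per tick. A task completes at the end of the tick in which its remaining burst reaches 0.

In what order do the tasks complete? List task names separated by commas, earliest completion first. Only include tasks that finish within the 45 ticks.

t=0: ready={A,C,D} → run C
t=1: ready={A,C,D,E,F} → run C
t=2: ready={A,C,D,E,F} → run C
t=3: ready={A,C,D,E,F,G} → run C
t=4: ready={A,C,D,E,F,G} → run C
t=5: ready={A,D,E,F,G,H} → run D
t=6: ready={A,D,E,F,G,H} → run D
t=7: ready={A,D,E,F,G,H} → run D
t=8: ready={A,E,F,G,H} → run H
t=9: ready={A,E,F,G,H} → run H
t=10: ready={A,E,F,G,H} → run H
t=11: ready={A,E,F,G,H} → run H
t=12: ready={A,E,F,G,H} → run H
t=13: ready={A,E,F,G,H} → run H
t=14: ready={A,E,F,G,H} → run H
t=15: ready={A,E,F,G} → run A
t=16: ready={A,E,F,G} → run A
t=17: ready={A,E,F,G} → run A
t=18: ready={A,E,F,G} → run A
t=19: ready={A,E,F,G} → run A
t=20: ready={E,F,G} → run E
t=21: ready={E,F,G} → run E
t=22: ready={E,F,G} → run E
t=23: ready={E,F,G} → run E
t=24: ready={E,F,G} → run E
t=25: ready={E,F,G} → run E
t=26: ready={E,F,G} → run E
t=27: ready={E,F,G} → run E
t=28: ready={F,G} → run G
t=29: ready={F,G} → run G
t=30: ready={F,G} → run G
t=31: ready={F,G} → run G
t=32: ready={F} → run F
t=33: ready={F} → run F
t=34: ready={F} → run F
t=35: ready={F} → run F
t=36: ready={F} → run F
t=37: ready={F} → run F
t=38: ready={F} → run F
t=39: ready={F} → run F
t=40: (idle)
t=41: (idle)
t=42: (idle)
t=43: (idle)
t=44: (idle)

completion order = C, D, H, A, E, G, F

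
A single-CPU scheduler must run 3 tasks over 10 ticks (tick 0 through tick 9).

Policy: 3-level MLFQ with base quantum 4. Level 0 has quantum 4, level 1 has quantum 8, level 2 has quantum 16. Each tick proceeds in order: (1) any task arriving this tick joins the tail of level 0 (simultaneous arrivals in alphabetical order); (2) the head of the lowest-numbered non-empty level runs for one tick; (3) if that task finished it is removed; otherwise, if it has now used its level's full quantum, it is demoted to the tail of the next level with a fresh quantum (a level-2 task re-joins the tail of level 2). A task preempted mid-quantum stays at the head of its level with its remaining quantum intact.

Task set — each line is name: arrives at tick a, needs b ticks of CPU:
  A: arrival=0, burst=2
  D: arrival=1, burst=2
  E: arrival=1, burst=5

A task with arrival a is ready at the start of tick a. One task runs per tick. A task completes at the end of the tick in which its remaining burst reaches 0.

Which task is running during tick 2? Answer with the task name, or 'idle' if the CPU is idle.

t=0: L0/L1/L2 = A/-/- → run A
t=1: L0/L1/L2 = ADE/-/- → run A
t=2: L0/L1/L2 = DE/-/- → run D
t=3: L0/L1/L2 = DE/-/- → run D
t=4: L0/L1/L2 = E/-/- → run E
t=5: L0/L1/L2 = E/-/- → run E
t=6: L0/L1/L2 = E/-/- → run E
t=7: L0/L1/L2 = E/-/- → run E
t=8: L0/L1/L2 = -/E/- → run E
t=9: (idle)

running at tick 2 = D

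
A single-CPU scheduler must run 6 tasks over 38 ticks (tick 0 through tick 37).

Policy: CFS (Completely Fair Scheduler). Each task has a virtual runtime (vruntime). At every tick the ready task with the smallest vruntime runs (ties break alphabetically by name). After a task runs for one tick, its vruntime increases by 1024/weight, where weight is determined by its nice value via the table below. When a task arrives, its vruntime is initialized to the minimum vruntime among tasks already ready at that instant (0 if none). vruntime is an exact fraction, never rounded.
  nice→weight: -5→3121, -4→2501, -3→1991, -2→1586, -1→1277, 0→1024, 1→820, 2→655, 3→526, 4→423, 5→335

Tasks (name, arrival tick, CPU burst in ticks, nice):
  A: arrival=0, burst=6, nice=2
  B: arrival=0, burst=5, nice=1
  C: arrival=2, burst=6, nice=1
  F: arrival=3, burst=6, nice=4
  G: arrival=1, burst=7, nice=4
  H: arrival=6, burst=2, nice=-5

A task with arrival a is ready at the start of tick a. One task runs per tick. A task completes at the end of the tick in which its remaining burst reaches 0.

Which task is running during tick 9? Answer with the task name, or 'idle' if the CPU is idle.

t=0: vr[A=0 B=0] → run A
t=1: vr[A=1024/655 B=0 G=0] → run B
t=2: vr[A=1024/655 B=256/205 C=0 G=0] → run C
t=3: vr[A=1024/655 B=256/205 C=256/205 F=0 G=0] → run F
t=4: vr[A=1024/655 B=256/205 C=256/205 F=1024/423 G=0] → run G
t=5: vr[A=1024/655 B=256/205 C=256/205 F=1024/423 G=1024/423] → run B
t=6: vr[A=1024/655 B=512/205 C=256/205 F=1024/423 G=1024/423 H=256/205] → run C
t=7: vr[A=1024/655 B=512/205 C=512/205 F=1024/423 G=1024/423 H=256/205] → run H
t=8: vr[A=1024/655 B=512/205 C=512/205 F=1024/423 G=1024/423 H=1008896/639805] → run A
t=9: vr[A=2048/655 B=512/205 C=512/205 F=1024/423 G=1024/423 H=1008896/639805] → run H
t=10: vr[A=2048/655 B=512/205 C=512/205 F=1024/423 G=1024/423] → run F
t=11: vr[A=2048/655 B=512/205 C=512/205 F=2048/423 G=1024/423] → run G
t=12: vr[A=2048/655 B=512/205 C=512/205 F=2048/423 G=2048/423] → run B
t=13: vr[A=2048/655 B=768/205 C=512/205 F=2048/423 G=2048/423] → run C
t=14: vr[A=2048/655 B=768/205 C=768/205 F=2048/423 G=2048/423] → run A
t=15: vr[A=3072/655 B=768/205 C=768/205 F=2048/423 G=2048/423] → run B
t=16: vr[A=3072/655 B=1024/205 C=768/205 F=2048/423 G=2048/423] → run C
t=17: vr[A=3072/655 B=1024/205 C=1024/205 F=2048/423 G=2048/423] → run A
t=18: vr[A=4096/655 B=1024/205 C=1024/205 F=2048/423 G=2048/423] → run F
t=19: vr[A=4096/655 B=1024/205 C=1024/205 F=1024/141 G=2048/423] → run G
t=20: vr[A=4096/655 B=1024/205 C=1024/205 F=1024/141 G=1024/141] → run B
t=21: vr[A=4096/655 C=1024/205 F=1024/141 G=1024/141] → run C
t=22: vr[A=4096/655 C=256/41 F=1024/141 G=1024/141] → run C
t=23: vr[A=4096/655 F=1024/141 G=1024/141] → run A
t=24: vr[A=1024/131 F=1024/141 G=1024/141] → run F
t=25: vr[A=1024/131 F=4096/423 G=1024/141] → run G
t=26: vr[A=1024/131 F=4096/423 G=4096/423] → run A
t=27: vr[F=4096/423 G=4096/423] → run F
t=28: vr[F=5120/423 G=4096/423] → run G
t=29: vr[F=5120/423 G=5120/423] → run F
t=30: vr[G=5120/423] → run G
t=31: vr[G=2048/141] → run G
t=32: (idle)
t=33: (idle)
t=34: (idle)
t=35: (idle)
t=36: (idle)
t=37: (idle)

running at tick 9 = H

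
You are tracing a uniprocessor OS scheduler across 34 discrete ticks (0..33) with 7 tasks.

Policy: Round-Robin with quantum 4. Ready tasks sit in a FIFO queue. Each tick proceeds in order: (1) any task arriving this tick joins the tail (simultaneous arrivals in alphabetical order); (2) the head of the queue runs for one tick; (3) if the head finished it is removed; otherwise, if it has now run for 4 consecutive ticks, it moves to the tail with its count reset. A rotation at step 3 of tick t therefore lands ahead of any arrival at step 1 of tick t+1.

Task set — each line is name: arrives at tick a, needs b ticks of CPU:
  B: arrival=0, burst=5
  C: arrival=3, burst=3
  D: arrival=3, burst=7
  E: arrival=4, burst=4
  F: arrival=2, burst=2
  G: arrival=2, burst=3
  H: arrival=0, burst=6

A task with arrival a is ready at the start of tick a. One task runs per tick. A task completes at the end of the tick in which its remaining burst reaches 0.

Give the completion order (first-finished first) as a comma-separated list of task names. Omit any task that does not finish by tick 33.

t=0: queue=[B,H] q_used=0 → run B
t=1: queue=[B,H] q_used=1 → run B
t=2: queue=[B,H,F,G] q_used=2 → run B
t=3: queue=[B,H,F,G,C,D] q_used=3 → run B
t=4: queue=[H,F,G,C,D,B,E] q_used=0 → run H
t=5: queue=[H,F,G,C,D,B,E] q_used=1 → run H
t=6: queue=[H,F,G,C,D,B,E] q_used=2 → run H
t=7: queue=[H,F,G,C,D,B,E] q_used=3 → run H
t=8: queue=[F,G,C,D,B,E,H] q_used=0 → run F
t=9: queue=[F,G,C,D,B,E,H] q_used=1 → run F
t=10: queue=[G,C,D,B,E,H] q_used=0 → run G
t=11: queue=[G,C,D,B,E,H] q_used=1 → run G
t=12: queue=[G,C,D,B,E,H] q_used=2 → run G
t=13: queue=[C,D,B,E,H] q_used=0 → run C
t=14: queue=[C,D,B,E,H] q_used=1 → run C
t=15: queue=[C,D,B,E,H] q_used=2 → run C
t=16: queue=[D,B,E,H] q_used=0 → run D
t=17: queue=[D,B,E,H] q_used=1 → run D
t=18: queue=[D,B,E,H] q_used=2 → run D
t=19: queue=[D,B,E,H] q_used=3 → run D
t=20: queue=[B,E,H,D] q_used=0 → run B
t=21: queue=[E,H,D] q_used=0 → run E
t=22: queue=[E,H,D] q_used=1 → run E
t=23: queue=[E,H,D] q_used=2 → run E
t=24: queue=[E,H,D] q_used=3 → run E
t=25: queue=[H,D] q_used=0 → run H
t=26: queue=[H,D] q_used=1 → run H
t=27: queue=[D] q_used=0 → run D
t=28: queue=[D] q_used=1 → run D
t=29: queue=[D] q_used=2 → run D
t=30: (idle)
t=31: (idle)
t=32: (idle)
t=33: (idle)

completion order = F, G, C, B, E, H, D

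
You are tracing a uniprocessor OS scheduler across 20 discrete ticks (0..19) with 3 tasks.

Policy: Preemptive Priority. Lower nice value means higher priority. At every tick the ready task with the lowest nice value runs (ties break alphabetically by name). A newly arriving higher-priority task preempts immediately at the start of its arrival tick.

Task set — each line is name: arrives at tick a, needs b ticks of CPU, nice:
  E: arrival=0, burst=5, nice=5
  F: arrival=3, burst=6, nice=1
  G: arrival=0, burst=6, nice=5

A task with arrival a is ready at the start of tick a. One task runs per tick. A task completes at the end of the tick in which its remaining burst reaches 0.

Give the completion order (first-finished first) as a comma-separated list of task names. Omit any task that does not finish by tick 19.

t=0: ready={E,G} → run E
t=1: ready={E,G} → run E
t=2: ready={E,G} → run E
t=3: ready={E,F,G} → run F
t=4: ready={E,F,G} → run F
t=5: ready={E,F,G} → run F
t=6: ready={E,F,G} → run F
t=7: ready={E,F,G} → run F
t=8: ready={E,F,G} → run F
t=9: ready={E,G} → run E
t=10: ready={E,G} → run E
t=11: ready={G} → run G
t=12: ready={G} → run G
t=13: ready={G} → run G
t=14: ready={G} → run G
t=15: ready={G} → run G
t=16: ready={G} → run G
t=17: (idle)
t=18: (idle)
t=19: (idle)

completion order = F, E, G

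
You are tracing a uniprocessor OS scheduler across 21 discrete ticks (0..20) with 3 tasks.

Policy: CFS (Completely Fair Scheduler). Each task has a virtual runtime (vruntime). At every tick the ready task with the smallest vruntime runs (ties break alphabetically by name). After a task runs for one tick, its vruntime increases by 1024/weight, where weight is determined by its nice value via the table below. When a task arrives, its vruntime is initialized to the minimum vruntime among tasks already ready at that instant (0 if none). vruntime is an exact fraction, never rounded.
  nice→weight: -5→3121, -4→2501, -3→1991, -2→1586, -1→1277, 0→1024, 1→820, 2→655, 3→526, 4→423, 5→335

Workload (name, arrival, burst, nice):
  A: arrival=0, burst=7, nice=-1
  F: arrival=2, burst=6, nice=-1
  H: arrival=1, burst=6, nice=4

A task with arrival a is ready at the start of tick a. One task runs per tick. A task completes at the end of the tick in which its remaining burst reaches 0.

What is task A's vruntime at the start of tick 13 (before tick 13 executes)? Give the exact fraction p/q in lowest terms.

t=0: vr[A=0] → run A
t=1: vr[A=1024/1277 H=1024/1277] → run A
t=2: vr[A=2048/1277 F=1024/1277 H=1024/1277] → run F
t=3: vr[A=2048/1277 F=2048/1277 H=1024/1277] → run H
t=4: vr[A=2048/1277 F=2048/1277 H=1740800/540171] → run A
t=5: vr[A=3072/1277 F=2048/1277 H=1740800/540171] → run F
t=6: vr[A=3072/1277 F=3072/1277 H=1740800/540171] → run A
t=7: vr[A=4096/1277 F=3072/1277 H=1740800/540171] → run F
t=8: vr[A=4096/1277 F=4096/1277 H=1740800/540171] → run A
t=9: vr[A=5120/1277 F=4096/1277 H=1740800/540171] → run F
t=10: vr[A=5120/1277 F=5120/1277 H=1740800/540171] → run H
t=11: vr[A=5120/1277 F=5120/1277 H=3048448/540171] → run A
t=12: vr[A=6144/1277 F=5120/1277 H=3048448/540171] → run F
t=13: vr[A=6144/1277 F=6144/1277 H=3048448/540171] → run A
t=14: vr[F=6144/1277 H=3048448/540171] → run F
t=15: vr[H=3048448/540171] → run H
t=16: vr[H=1452032/180057] → run H
t=17: vr[H=5663744/540171] → run H
t=18: vr[H=6971392/540171] → run H
t=19: (idle)
t=20: (idle)

vruntime(A, start of tick 13) = 6144/1277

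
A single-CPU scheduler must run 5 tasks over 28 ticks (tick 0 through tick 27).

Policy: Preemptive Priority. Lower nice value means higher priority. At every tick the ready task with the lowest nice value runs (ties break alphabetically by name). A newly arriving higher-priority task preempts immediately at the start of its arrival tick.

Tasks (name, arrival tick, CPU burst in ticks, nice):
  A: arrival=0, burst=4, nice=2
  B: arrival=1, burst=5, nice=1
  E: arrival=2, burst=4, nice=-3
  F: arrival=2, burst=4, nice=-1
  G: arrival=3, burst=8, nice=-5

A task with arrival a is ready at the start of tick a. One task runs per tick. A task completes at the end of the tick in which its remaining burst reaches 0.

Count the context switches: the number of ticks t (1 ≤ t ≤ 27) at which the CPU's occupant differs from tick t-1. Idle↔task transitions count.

context switches = 8

t=0: ready={A} → run A
t=1: ready={A,B} → run B
t=2: ready={A,B,E,F} → run E
t=3: ready={A,B,E,F,G} → run G
t=4: ready={A,B,E,F,G} → run G
t=5: ready={A,B,E,F,G} → run G
t=6: ready={A,B,E,F,G} → run G
t=7: ready={A,B,E,F,G} → run G
t=8: ready={A,B,E,F,G} → run G
t=9: ready={A,B,E,F,G} → run G
t=10: ready={A,B,E,F,G} → run G
t=11: ready={A,B,E,F} → run E
t=12: ready={A,B,E,F} → run E
t=13: ready={A,B,E,F} → run E
t=14: ready={A,B,F} → run F
t=15: ready={A,B,F} → run F
t=16: ready={A,B,F} → run F
t=17: ready={A,B,F} → run F
t=18: ready={A,B} → run B
t=19: ready={A,B} → run B
t=20: ready={A,B} → run B
t=21: ready={A,B} → run B
t=22: ready={A} → run A
t=23: ready={A} → run A
t=24: ready={A} → run A
t=25: (idle)
t=26: (idle)
t=27: (idle)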